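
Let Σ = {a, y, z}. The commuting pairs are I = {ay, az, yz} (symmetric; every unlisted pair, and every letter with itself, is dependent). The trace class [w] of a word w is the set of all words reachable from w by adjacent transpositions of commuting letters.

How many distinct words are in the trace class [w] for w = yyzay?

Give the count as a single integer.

0(y) covers ∅
1(y) covers 0:y
2(z) covers ∅
3(a) covers ∅
4(y) covers 1:y
floor of heap: 0:y, 2:z, 3:a
completions by unplaced set U, small U first (add the entries for U minus each lowest piece of U):
  |U|=1: {2}:1  {3}:1  {4}:1
  |U|=2: {1,4}:1  {2,3}:2  {2,4}:2  {3,4}:2
  |U|=3: {0,1,4}:1  {1,2,4}:3  {1,3,4}:3  {2,3,4}:6
  start at 0(y): 12
  start at 2(z): 4
  start at 3(a): 4
sum over floor = 20

20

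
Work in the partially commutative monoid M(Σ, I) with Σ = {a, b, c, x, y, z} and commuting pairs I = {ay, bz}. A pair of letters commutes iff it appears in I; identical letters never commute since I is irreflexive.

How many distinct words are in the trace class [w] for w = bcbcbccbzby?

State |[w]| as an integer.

3

0(b) covers ∅
1(c) covers 0:b
2(b) covers 1:c
3(c) covers 2:b
4(b) covers 3:c
5(c) covers 4:b
6(c) covers 5:c
7(b) covers 6:c
8(z) covers 6:c
9(b) covers 7:b
10(y) covers 8:z, 9:b
floor of heap: 0:b
completions by unplaced set U, small U first (add the entries for U minus each lowest piece of U):
  |U|=1: {10}:1
  |U|=2: {8,10}:1  {9,10}:1
  |U|=3: {7,9,10}:1  {8,9,10}:2
  |U|=4: {7,8,9,10}:3
  |U|=5: {6,7,8,9,10}:3
  |U|=6: {5,6,7,8,9,10}:3
  |U|=7: {4,5,6,7,8,9,10}:3
  |U|=8: {3,4,5,6,7,8,9,10}:3
  |U|=9: {2,3,4,5,6,7,8,9,10}:3
  start at 0(b): 3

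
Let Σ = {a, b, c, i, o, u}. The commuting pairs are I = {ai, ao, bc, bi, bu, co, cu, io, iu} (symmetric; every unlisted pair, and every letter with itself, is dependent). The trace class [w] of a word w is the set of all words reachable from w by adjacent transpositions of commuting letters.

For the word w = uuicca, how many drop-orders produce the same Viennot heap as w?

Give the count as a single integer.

10

#0=u has no predecessor
#1=u depends on [0:u]
#2=i has no predecessor
#3=c depends on [2:i]
#4=c depends on [3:c]
#5=a depends on [1:u, 4:c]
sources: [0:u, 2:i]
N(rest) = Σ N(rest − s) over sources s of rest; N(one piece) = 1:
  size 1 → [5]=1
  size 2 → [1,5]=1  [4,5]=1
  size 3 → [0,1,5]=1  [1,4,5]=2  [3,4,5]=1
  size 4 → [0,1,4,5]=3  [1,3,4,5]=3  [2,3,4,5]=1
  first=0(u) contributes 4
  first=2(i) contributes 6
|[w]| = 10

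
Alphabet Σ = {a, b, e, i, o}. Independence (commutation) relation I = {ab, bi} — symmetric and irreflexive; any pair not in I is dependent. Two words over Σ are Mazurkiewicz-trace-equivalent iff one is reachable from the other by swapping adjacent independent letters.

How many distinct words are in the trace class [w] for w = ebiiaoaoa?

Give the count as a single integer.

4

drop 0:e onto floor
drop 1:b onto {0:e}
drop 2:i onto {0:e}
drop 3:i onto {2:i}
drop 4:a onto {3:i}
drop 5:o onto {1:b, 4:a}
drop 6:a onto {5:o}
drop 7:o onto {6:a}
drop 8:a onto {7:o}
ground layer = {0:e}
drop-orders for the pieces not yet dropped (sum over which currently-grounded one goes next):
  1 to go: {8} 1
  2 to go: {7,8} 1
  3 to go: {6,7,8} 1
  4 to go: {5,6,7,8} 1
  5 to go: {1,5,6,7,8} 1  {4,5,6,7,8} 1
  6 to go: {1,4,5,6,7,8} 2  {3,4,5,6,7,8} 1
  7 to go: {1,3,4,5,6,7,8} 3  {2,3,4,5,6,7,8} 1
  if 0:e drops first: 4 orders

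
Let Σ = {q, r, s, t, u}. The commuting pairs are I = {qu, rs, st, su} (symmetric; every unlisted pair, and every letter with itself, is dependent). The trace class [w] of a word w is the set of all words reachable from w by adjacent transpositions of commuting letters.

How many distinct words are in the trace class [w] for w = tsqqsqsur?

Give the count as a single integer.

24

#0=t has no predecessor
#1=s has no predecessor
#2=q depends on [0:t, 1:s]
#3=q depends on [2:q]
#4=s depends on [3:q]
#5=q depends on [4:s]
#6=s depends on [5:q]
#7=u depends on [0:t]
#8=r depends on [5:q, 7:u]
sources: [0:t, 1:s]
N(rest) = Σ N(rest − s) over sources s of rest; N(one piece) = 1:
  size 1 → [6]=1  [8]=1
  size 2 → [6,8]=2  [7,8]=1
  size 3 → [5,6,8]=2  [6,7,8]=3
  size 4 → [4,5,6,8]=2  [5,6,7,8]=5
  size 5 → [3,4,5,6,8]=2  [4,5,6,7,8]=7
  size 6 → [2,3,4,5,6,8]=2  [3,4,5,6,7,8]=9
  size 7 → [1,2,3,4,5,6,8]=2  [2,3,4,5,6,7,8]=11
  first=0(t) contributes 13
  first=1(s) contributes 11
|[w]| = 24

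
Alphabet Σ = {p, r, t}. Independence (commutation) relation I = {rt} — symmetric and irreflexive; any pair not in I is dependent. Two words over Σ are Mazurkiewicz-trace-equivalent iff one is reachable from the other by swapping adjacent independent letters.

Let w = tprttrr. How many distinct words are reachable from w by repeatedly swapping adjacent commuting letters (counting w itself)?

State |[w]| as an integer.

0(t) covers ∅
1(p) covers 0:t
2(r) covers 1:p
3(t) covers 1:p
4(t) covers 3:t
5(r) covers 2:r
6(r) covers 5:r
floor of heap: 0:t
completions by unplaced set U, small U first (add the entries for U minus each lowest piece of U):
  |U|=1: {4}:1  {6}:1
  |U|=2: {3,4}:1  {4,6}:2  {5,6}:1
  |U|=3: {2,5,6}:1  {3,4,6}:3  {4,5,6}:3
  |U|=4: {2,4,5,6}:4  {3,4,5,6}:6
  |U|=5: {2,3,4,5,6}:10
  start at 0(t): 10

10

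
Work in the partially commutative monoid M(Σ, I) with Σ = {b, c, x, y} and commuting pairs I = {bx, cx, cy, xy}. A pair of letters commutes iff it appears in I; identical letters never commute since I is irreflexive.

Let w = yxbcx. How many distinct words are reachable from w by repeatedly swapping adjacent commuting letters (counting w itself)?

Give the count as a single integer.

10

#0=y has no predecessor
#1=x has no predecessor
#2=b depends on [0:y]
#3=c depends on [2:b]
#4=x depends on [1:x]
sources: [0:y, 1:x]
N(rest) = Σ N(rest − s) over sources s of rest; N(one piece) = 1:
  size 1 → [3]=1  [4]=1
  size 2 → [1,4]=1  [2,3]=1  [3,4]=2
  size 3 → [0,2,3]=1  [1,3,4]=3  [2,3,4]=3
  first=0(y) contributes 6
  first=1(x) contributes 4
|[w]| = 10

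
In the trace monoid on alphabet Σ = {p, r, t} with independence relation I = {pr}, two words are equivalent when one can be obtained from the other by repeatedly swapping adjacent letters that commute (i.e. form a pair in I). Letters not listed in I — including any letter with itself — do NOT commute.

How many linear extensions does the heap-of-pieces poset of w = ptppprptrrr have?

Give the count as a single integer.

#0=p has no predecessor
#1=t depends on [0:p]
#2=p depends on [1:t]
#3=p depends on [2:p]
#4=p depends on [3:p]
#5=r depends on [1:t]
#6=p depends on [4:p]
#7=t depends on [5:r, 6:p]
#8=r depends on [7:t]
#9=r depends on [8:r]
#10=r depends on [9:r]
sources: [0:p]
N(rest) = Σ N(rest − s) over sources s of rest; N(one piece) = 1:
  size 1 → [10]=1
  size 2 → [9,10]=1
  size 3 → [8,9,10]=1
  size 4 → [7,8,9,10]=1
  size 5 → [5,7,8,9,10]=1  [6,7,8,9,10]=1
  size 6 → [4,6,7,8,9,10]=1  [5,6,7,8,9,10]=2
  size 7 → [3,4,6,7,8,9,10]=1  [4,5,6,7,8,9,10]=3
  size 8 → [2,3,4,6,7,8,9,10]=1  [3,4,5,6,7,8,9,10]=4
  size 9 → [2,3,4,5,6,7,8,9,10]=5
  first=0(p) contributes 5

5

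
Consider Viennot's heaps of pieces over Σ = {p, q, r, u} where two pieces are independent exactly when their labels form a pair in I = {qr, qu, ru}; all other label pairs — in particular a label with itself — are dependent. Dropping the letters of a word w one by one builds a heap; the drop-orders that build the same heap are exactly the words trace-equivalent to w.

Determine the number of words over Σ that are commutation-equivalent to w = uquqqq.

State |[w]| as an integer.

15

piece 0:u — minimal
piece 1:q — minimal
piece 2:u rests on {0:u}
piece 3:q rests on {1:q}
piece 4:q rests on {3:q}
piece 5:q rests on {4:q}
minimal pieces: {0:u, 1:q}
ways to finish when only these pieces remain (= sum over removing one remaining piece with nothing left below it):
  1 left: {2}→1  {5}→1
  2 left: {0,2}→1  {2,5}→2  {4,5}→1
  3 left: {0,2,5}→3  {2,4,5}→3  {3,4,5}→1
  4 left: {0,2,4,5}→6  {1,3,4,5}→1  {2,3,4,5}→4
  placing 0:u first → 5 extensions
  placing 1:q first → 10 extensions
total linear extensions = 15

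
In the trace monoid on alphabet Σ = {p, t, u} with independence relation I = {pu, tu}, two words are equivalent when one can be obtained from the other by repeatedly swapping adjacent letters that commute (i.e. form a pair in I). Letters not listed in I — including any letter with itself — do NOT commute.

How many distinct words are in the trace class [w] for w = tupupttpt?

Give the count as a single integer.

0(t) covers ∅
1(u) covers ∅
2(p) covers 0:t
3(u) covers 1:u
4(p) covers 2:p
5(t) covers 4:p
6(t) covers 5:t
7(p) covers 6:t
8(t) covers 7:p
floor of heap: 0:t, 1:u
completions by unplaced set U, small U first (add the entries for U minus each lowest piece of U):
  |U|=1: {3}:1  {8}:1
  |U|=2: {1,3}:1  {3,8}:2  {7,8}:1
  |U|=3: {1,3,8}:3  {3,7,8}:3  {6,7,8}:1
  |U|=4: {1,3,7,8}:6  {3,6,7,8}:4  {5,6,7,8}:1
  |U|=5: {1,3,6,7,8}:10  {3,5,6,7,8}:5  {4,5,6,7,8}:1
  |U|=6: {1,3,5,6,7,8}:15  {2,4,5,6,7,8}:1  {3,4,5,6,7,8}:6
  |U|=7: {0,2,4,5,6,7,8}:1  {1,3,4,5,6,7,8}:21  {2,3,4,5,6,7,8}:7
  start at 0(t): 28
  start at 1(u): 8
sum over floor = 36

36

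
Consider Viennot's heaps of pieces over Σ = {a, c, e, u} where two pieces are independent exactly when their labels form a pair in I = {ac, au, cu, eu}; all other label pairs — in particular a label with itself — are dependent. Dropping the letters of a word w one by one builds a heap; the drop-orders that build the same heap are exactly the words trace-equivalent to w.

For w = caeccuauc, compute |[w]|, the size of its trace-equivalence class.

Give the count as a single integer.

288

drop 0:c onto floor
drop 1:a onto floor
drop 2:e onto {0:c, 1:a}
drop 3:c onto {2:e}
drop 4:c onto {3:c}
drop 5:u onto floor
drop 6:a onto {2:e}
drop 7:u onto {5:u}
drop 8:c onto {4:c}
ground layer = {0:c, 1:a, 5:u}
drop-orders for the pieces not yet dropped (sum over which currently-grounded one goes next):
  1 to go: {6} 1  {7} 1  {8} 1
  2 to go: {4,8} 1  {5,7} 1  {6,7} 2  {6,8} 2  {7,8} 2
  3 to go: {3,4,8} 1  {4,6,8} 3  {4,7,8} 3  {5,6,7} 3  {5,7,8} 3  {6,7,8} 6
  4 to go: {3,4,6,8} 4  {3,4,7,8} 4  {4,5,7,8} 6  {4,6,7,8} 12  {5,6,7,8} 12
  5 to go: {2,3,4,6,8} 4  {3,4,5,7,8} 10  {3,4,6,7,8} 20  {4,5,6,7,8} 30
  6 to go: {0,2,3,4,6,8} 4  {1,2,3,4,6,8} 4  {2,3,4,6,7,8} 24  {3,4,5,6,7,8} 60
  7 to go: {0,1,2,3,4,6,8} 8  {0,2,3,4,6,7,8} 28  {1,2,3,4,6,7,8} 28  {2,3,4,5,6,7,8} 84
  if 0:c drops first: 112 orders
  if 1:a drops first: 112 orders
  if 5:u drops first: 64 orders
heap linearizations: 288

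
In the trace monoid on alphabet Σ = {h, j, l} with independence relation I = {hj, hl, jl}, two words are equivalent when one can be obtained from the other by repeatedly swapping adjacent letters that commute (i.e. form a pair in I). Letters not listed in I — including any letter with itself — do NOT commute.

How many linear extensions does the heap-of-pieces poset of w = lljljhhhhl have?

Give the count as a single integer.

drop 0:l onto floor
drop 1:l onto {0:l}
drop 2:j onto floor
drop 3:l onto {1:l}
drop 4:j onto {2:j}
drop 5:h onto floor
drop 6:h onto {5:h}
drop 7:h onto {6:h}
drop 8:h onto {7:h}
drop 9:l onto {3:l}
ground layer = {0:l, 2:j, 5:h}
drop-orders for the pieces not yet dropped (sum over which currently-grounded one goes next):
  1 to go: {4} 1  {8} 1  {9} 1
  2 to go: {2,4} 1  {3,9} 1  {4,8} 2  {4,9} 2  {7,8} 1  {8,9} 2
  3 to go: {1,3,9} 1  {2,4,8} 3  {2,4,9} 3  {3,4,9} 3  {3,8,9} 3  {4,7,8} 3  {4,8,9} 6  {6,7,8} 1  {7,8,9} 3
  4 to go: {0,1,3,9} 1  {1,3,4,9} 4  {1,3,8,9} 4  {2,3,4,9} 6  {2,4,7,8} 6  {2,4,8,9} 12  {3,4,8,9} 12  {3,7,8,9} 6  {4,6,7,8} 4  {4,7,8,9} 12  {5,6,7,8} 1  {6,7,8,9} 4
  5 to go: {0,1,3,4,9} 5  {0,1,3,8,9} 5  {1,2,3,4,9} 10  {1,3,4,8,9} 20  {1,3,7,8,9} 10  {2,3,4,8,9} 30  {2,4,6,7,8} 10  {2,4,7,8,9} 30  {3,4,7,8,9} 30  {3,6,7,8,9} 10  {4,5,6,7,8} 5  {4,6,7,8,9} 20  {5,6,7,8,9} 5
  6 to go: {0,1,2,3,4,9} 15  {0,1,3,4,8,9} 30  {0,1,3,7,8,9} 15  {1,2,3,4,8,9} 60  {1,3,4,7,8,9} 60  {1,3,6,7,8,9} 20  {2,3,4,7,8,9} 90  {2,4,5,6,7,8} 15  {2,4,6,7,8,9} 60  {3,4,6,7,8,9} 60  {3,5,6,7,8,9} 15  {4,5,6,7,8,9} 30
  7 to go: {0,1,2,3,4,8,9} 105  {0,1,3,4,7,8,9} 105  {0,1,3,6,7,8,9} 35  {1,2,3,4,7,8,9} 210  {1,3,4,6,7,8,9} 140  {1,3,5,6,7,8,9} 35  {2,3,4,6,7,8,9} 210  {2,4,5,6,7,8,9} 105  {3,4,5,6,7,8,9} 105
  8 to go: {0,1,2,3,4,7,8,9} 420  {0,1,3,4,6,7,8,9} 280  {0,1,3,5,6,7,8,9} 70  {1,2,3,4,6,7,8,9} 560  {1,3,4,5,6,7,8,9} 280  {2,3,4,5,6,7,8,9} 420
  if 0:l drops first: 1260 orders
  if 2:j drops first: 630 orders
  if 5:h drops first: 1260 orders
heap linearizations: 3150

3150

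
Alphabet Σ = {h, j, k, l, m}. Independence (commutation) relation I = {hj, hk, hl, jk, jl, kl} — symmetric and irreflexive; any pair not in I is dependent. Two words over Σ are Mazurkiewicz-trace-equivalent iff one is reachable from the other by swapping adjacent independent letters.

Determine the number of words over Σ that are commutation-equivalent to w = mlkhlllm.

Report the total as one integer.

30

piece 0:m — minimal
piece 1:l rests on {0:m}
piece 2:k rests on {0:m}
piece 3:h rests on {0:m}
piece 4:l rests on {1:l}
piece 5:l rests on {4:l}
piece 6:l rests on {5:l}
piece 7:m rests on {2:k, 3:h, 6:l}
minimal pieces: {0:m}
ways to finish when only these pieces remain (= sum over removing one remaining piece with nothing left below it):
  1 left: {7}→1
  2 left: {2,7}→1  {3,7}→1  {6,7}→1
  3 left: {2,3,7}→2  {2,6,7}→2  {3,6,7}→2  {5,6,7}→1
  4 left: {2,3,6,7}→6  {2,5,6,7}→3  {3,5,6,7}→3  {4,5,6,7}→1
  5 left: {1,4,5,6,7}→1  {2,3,5,6,7}→12  {2,4,5,6,7}→4  {3,4,5,6,7}→4
  6 left: {1,2,4,5,6,7}→5  {1,3,4,5,6,7}→5  {2,3,4,5,6,7}→20
  placing 0:m first → 30 extensions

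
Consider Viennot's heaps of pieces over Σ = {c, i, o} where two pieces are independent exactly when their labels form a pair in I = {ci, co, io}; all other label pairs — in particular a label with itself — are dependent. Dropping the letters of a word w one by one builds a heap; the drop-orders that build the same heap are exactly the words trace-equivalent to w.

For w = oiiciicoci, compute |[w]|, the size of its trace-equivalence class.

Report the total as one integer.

2520

0(o) covers ∅
1(i) covers ∅
2(i) covers 1:i
3(c) covers ∅
4(i) covers 2:i
5(i) covers 4:i
6(c) covers 3:c
7(o) covers 0:o
8(c) covers 6:c
9(i) covers 5:i
floor of heap: 0:o, 1:i, 3:c
completions by unplaced set U, small U first (add the entries for U minus each lowest piece of U):
  |U|=1: {7}:1  {8}:1  {9}:1
  |U|=2: {0,7}:1  {5,9}:1  {6,8}:1  {7,8}:2  {7,9}:2  {8,9}:2
  |U|=3: {0,7,8}:3  {0,7,9}:3  {3,6,8}:1  {4,5,9}:1  {5,7,9}:3  {5,8,9}:3  {6,7,8}:3  {6,8,9}:3  {7,8,9}:6
  |U|=4: {0,5,7,9}:6  {0,6,7,8}:6  {0,7,8,9}:12  {2,4,5,9}:1  {3,6,7,8}:4  {3,6,8,9}:4  {4,5,7,9}:4  {4,5,8,9}:4  {5,6,8,9}:6  {5,7,8,9}:12  {6,7,8,9}:12
  |U|=5: {0,3,6,7,8}:10  {0,4,5,7,9}:10  {0,5,7,8,9}:30  {0,6,7,8,9}:30  {1,2,4,5,9}:1  {2,4,5,7,9}:5  {2,4,5,8,9}:5  {3,5,6,8,9}:10  {3,6,7,8,9}:20  {4,5,6,8,9}:10  {4,5,7,8,9}:20  {5,6,7,8,9}:30
  |U|=6: {0,2,4,5,7,9}:15  {0,3,6,7,8,9}:60  {0,4,5,7,8,9}:60  {0,5,6,7,8,9}:90  {1,2,4,5,7,9}:6  {1,2,4,5,8,9}:6  {2,4,5,6,8,9}:15  {2,4,5,7,8,9}:30  {3,4,5,6,8,9}:20  {3,5,6,7,8,9}:60  {4,5,6,7,8,9}:60
  |U|=7: {0,1,2,4,5,7,9}:21  {0,2,4,5,7,8,9}:105  {0,3,5,6,7,8,9}:210  {0,4,5,6,7,8,9}:210  {1,2,4,5,6,8,9}:21  {1,2,4,5,7,8,9}:42  {2,3,4,5,6,8,9}:35  {2,4,5,6,7,8,9}:105  {3,4,5,6,7,8,9}:140
  |U|=8: {0,1,2,4,5,7,8,9}:168  {0,2,4,5,6,7,8,9}:420  {0,3,4,5,6,7,8,9}:560  {1,2,3,4,5,6,8,9}:56  {1,2,4,5,6,7,8,9}:168  {2,3,4,5,6,7,8,9}:280
  start at 0(o): 504
  start at 1(i): 1260
  start at 3(c): 756
sum over floor = 2520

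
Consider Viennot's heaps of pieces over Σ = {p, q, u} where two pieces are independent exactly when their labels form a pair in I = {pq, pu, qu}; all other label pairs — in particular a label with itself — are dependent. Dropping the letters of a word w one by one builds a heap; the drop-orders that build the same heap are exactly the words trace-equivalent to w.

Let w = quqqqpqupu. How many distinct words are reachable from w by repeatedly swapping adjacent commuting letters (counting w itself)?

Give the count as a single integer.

2520

0(q) covers ∅
1(u) covers ∅
2(q) covers 0:q
3(q) covers 2:q
4(q) covers 3:q
5(p) covers ∅
6(q) covers 4:q
7(u) covers 1:u
8(p) covers 5:p
9(u) covers 7:u
floor of heap: 0:q, 1:u, 5:p
completions by unplaced set U, small U first (add the entries for U minus each lowest piece of U):
  |U|=1: {6}:1  {8}:1  {9}:1
  |U|=2: {4,6}:1  {5,8}:1  {6,8}:2  {6,9}:2  {7,9}:1  {8,9}:2
  |U|=3: {1,7,9}:1  {3,4,6}:1  {4,6,8}:3  {4,6,9}:3  {5,6,8}:3  {5,8,9}:3  {6,7,9}:3  {6,8,9}:6  {7,8,9}:3
  |U|=4: {1,6,7,9}:4  {1,7,8,9}:4  {2,3,4,6}:1  {3,4,6,8}:4  {3,4,6,9}:4  {4,5,6,8}:6  {4,6,7,9}:6  {4,6,8,9}:12  {5,6,8,9}:12  {5,7,8,9}:6  {6,7,8,9}:12
  |U|=5: {0,2,3,4,6}:1  {1,4,6,7,9}:10  {1,5,7,8,9}:10  {1,6,7,8,9}:20  {2,3,4,6,8}:5  {2,3,4,6,9}:5  {3,4,5,6,8}:10  {3,4,6,7,9}:10  {3,4,6,8,9}:20  {4,5,6,8,9}:30  {4,6,7,8,9}:30  {5,6,7,8,9}:30
  |U|=6: {0,2,3,4,6,8}:6  {0,2,3,4,6,9}:6  {1,3,4,6,7,9}:20  {1,4,6,7,8,9}:60  {1,5,6,7,8,9}:60  {2,3,4,5,6,8}:15  {2,3,4,6,7,9}:15  {2,3,4,6,8,9}:30  {3,4,5,6,8,9}:60  {3,4,6,7,8,9}:60  {4,5,6,7,8,9}:90
  |U|=7: {0,2,3,4,5,6,8}:21  {0,2,3,4,6,7,9}:21  {0,2,3,4,6,8,9}:42  {1,2,3,4,6,7,9}:35  {1,3,4,6,7,8,9}:140  {1,4,5,6,7,8,9}:210  {2,3,4,5,6,8,9}:105  {2,3,4,6,7,8,9}:105  {3,4,5,6,7,8,9}:210
  |U|=8: {0,1,2,3,4,6,7,9}:56  {0,2,3,4,5,6,8,9}:168  {0,2,3,4,6,7,8,9}:168  {1,2,3,4,6,7,8,9}:280  {1,3,4,5,6,7,8,9}:560  {2,3,4,5,6,7,8,9}:420
  start at 0(q): 1260
  start at 1(u): 756
  start at 5(p): 504
sum over floor = 2520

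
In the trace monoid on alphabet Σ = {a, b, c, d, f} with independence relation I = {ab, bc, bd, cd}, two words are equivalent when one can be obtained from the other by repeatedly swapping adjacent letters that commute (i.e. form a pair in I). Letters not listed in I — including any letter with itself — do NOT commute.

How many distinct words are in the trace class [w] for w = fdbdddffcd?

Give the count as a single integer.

drop 0:f onto floor
drop 1:d onto {0:f}
drop 2:b onto {0:f}
drop 3:d onto {1:d}
drop 4:d onto {3:d}
drop 5:d onto {4:d}
drop 6:f onto {2:b, 5:d}
drop 7:f onto {6:f}
drop 8:c onto {7:f}
drop 9:d onto {7:f}
ground layer = {0:f}
drop-orders for the pieces not yet dropped (sum over which currently-grounded one goes next):
  1 to go: {8} 1  {9} 1
  2 to go: {8,9} 2
  3 to go: {7,8,9} 2
  4 to go: {6,7,8,9} 2
  5 to go: {2,6,7,8,9} 2  {5,6,7,8,9} 2
  6 to go: {2,5,6,7,8,9} 4  {4,5,6,7,8,9} 2
  7 to go: {2,4,5,6,7,8,9} 6  {3,4,5,6,7,8,9} 2
  8 to go: {1,3,4,5,6,7,8,9} 2  {2,3,4,5,6,7,8,9} 8
  if 0:f drops first: 10 orders

10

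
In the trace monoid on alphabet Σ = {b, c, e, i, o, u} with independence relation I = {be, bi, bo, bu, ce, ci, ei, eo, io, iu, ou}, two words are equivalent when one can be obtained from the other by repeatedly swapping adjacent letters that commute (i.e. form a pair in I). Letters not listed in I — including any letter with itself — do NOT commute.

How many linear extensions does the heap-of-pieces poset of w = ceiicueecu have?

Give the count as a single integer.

piece 0:c — minimal
piece 1:e — minimal
piece 2:i — minimal
piece 3:i rests on {2:i}
piece 4:c rests on {0:c}
piece 5:u rests on {1:e, 4:c}
piece 6:e rests on {5:u}
piece 7:e rests on {6:e}
piece 8:c rests on {5:u}
piece 9:u rests on {7:e, 8:c}
minimal pieces: {0:c, 1:e, 2:i}
ways to finish when only these pieces remain (= sum over removing one remaining piece with nothing left below it):
  1 left: {3}→1  {9}→1
  2 left: {2,3}→1  {3,9}→2  {7,9}→1  {8,9}→1
  3 left: {2,3,9}→3  {3,7,9}→3  {3,8,9}→3  {6,7,9}→1  {7,8,9}→2
  4 left: {2,3,7,9}→6  {2,3,8,9}→6  {3,6,7,9}→4  {3,7,8,9}→8  {6,7,8,9}→3
  5 left: {2,3,6,7,9}→10  {2,3,7,8,9}→20  {3,6,7,8,9}→15  {5,6,7,8,9}→3
  6 left: {1,5,6,7,8,9}→3  {2,3,6,7,8,9}→45  {3,5,6,7,8,9}→18  {4,5,6,7,8,9}→3
  7 left: {0,4,5,6,7,8,9}→3  {1,3,5,6,7,8,9}→21  {1,4,5,6,7,8,9}→6  {2,3,5,6,7,8,9}→63  {3,4,5,6,7,8,9}→21
  8 left: {0,1,4,5,6,7,8,9}→9  {0,3,4,5,6,7,8,9}→24  {1,2,3,5,6,7,8,9}→84  {1,3,4,5,6,7,8,9}→48  {2,3,4,5,6,7,8,9}→84
  placing 0:c first → 216 extensions
  placing 1:e first → 108 extensions
  placing 2:i first → 81 extensions
total linear extensions = 405

405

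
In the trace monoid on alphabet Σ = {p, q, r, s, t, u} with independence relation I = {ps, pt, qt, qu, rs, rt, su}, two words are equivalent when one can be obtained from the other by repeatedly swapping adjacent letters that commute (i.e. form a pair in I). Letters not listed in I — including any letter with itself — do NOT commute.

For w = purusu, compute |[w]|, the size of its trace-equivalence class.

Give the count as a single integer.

6

#0=p has no predecessor
#1=u depends on [0:p]
#2=r depends on [1:u]
#3=u depends on [2:r]
#4=s has no predecessor
#5=u depends on [3:u]
sources: [0:p, 4:s]
N(rest) = Σ N(rest − s) over sources s of rest; N(one piece) = 1:
  size 1 → [4]=1  [5]=1
  size 2 → [3,5]=1  [4,5]=2
  size 3 → [2,3,5]=1  [3,4,5]=3
  size 4 → [1,2,3,5]=1  [2,3,4,5]=4
  first=0(p) contributes 5
  first=4(s) contributes 1
|[w]| = 6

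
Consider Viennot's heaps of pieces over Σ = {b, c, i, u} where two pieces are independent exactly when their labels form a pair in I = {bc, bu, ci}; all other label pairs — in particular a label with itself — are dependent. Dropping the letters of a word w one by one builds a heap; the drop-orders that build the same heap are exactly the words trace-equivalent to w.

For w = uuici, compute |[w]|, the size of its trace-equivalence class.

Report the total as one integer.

drop 0:u onto floor
drop 1:u onto {0:u}
drop 2:i onto {1:u}
drop 3:c onto {1:u}
drop 4:i onto {2:i}
ground layer = {0:u}
drop-orders for the pieces not yet dropped (sum over which currently-grounded one goes next):
  1 to go: {3} 1  {4} 1
  2 to go: {2,4} 1  {3,4} 2
  3 to go: {2,3,4} 3
  if 0:u drops first: 3 orders

3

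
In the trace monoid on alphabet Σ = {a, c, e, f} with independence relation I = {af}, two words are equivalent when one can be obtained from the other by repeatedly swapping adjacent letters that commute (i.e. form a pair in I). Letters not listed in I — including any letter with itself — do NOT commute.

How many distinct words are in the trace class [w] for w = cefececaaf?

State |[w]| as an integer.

3

drop 0:c onto floor
drop 1:e onto {0:c}
drop 2:f onto {1:e}
drop 3:e onto {2:f}
drop 4:c onto {3:e}
drop 5:e onto {4:c}
drop 6:c onto {5:e}
drop 7:a onto {6:c}
drop 8:a onto {7:a}
drop 9:f onto {6:c}
ground layer = {0:c}
drop-orders for the pieces not yet dropped (sum over which currently-grounded one goes next):
  1 to go: {8} 1  {9} 1
  2 to go: {7,8} 1  {8,9} 2
  3 to go: {7,8,9} 3
  4 to go: {6,7,8,9} 3
  5 to go: {5,6,7,8,9} 3
  6 to go: {4,5,6,7,8,9} 3
  7 to go: {3,4,5,6,7,8,9} 3
  8 to go: {2,3,4,5,6,7,8,9} 3
  if 0:c drops first: 3 orders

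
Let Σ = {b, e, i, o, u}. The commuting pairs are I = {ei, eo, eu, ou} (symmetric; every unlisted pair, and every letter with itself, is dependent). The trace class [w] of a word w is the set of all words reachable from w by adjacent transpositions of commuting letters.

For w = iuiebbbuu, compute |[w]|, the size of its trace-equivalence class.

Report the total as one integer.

drop 0:i onto floor
drop 1:u onto {0:i}
drop 2:i onto {1:u}
drop 3:e onto floor
drop 4:b onto {2:i, 3:e}
drop 5:b onto {4:b}
drop 6:b onto {5:b}
drop 7:u onto {6:b}
drop 8:u onto {7:u}
ground layer = {0:i, 3:e}
drop-orders for the pieces not yet dropped (sum over which currently-grounded one goes next):
  1 to go: {8} 1
  2 to go: {7,8} 1
  3 to go: {6,7,8} 1
  4 to go: {5,6,7,8} 1
  5 to go: {4,5,6,7,8} 1
  6 to go: {2,4,5,6,7,8} 1  {3,4,5,6,7,8} 1
  7 to go: {1,2,4,5,6,7,8} 1  {2,3,4,5,6,7,8} 2
  if 0:i drops first: 3 orders
  if 3:e drops first: 1 orders
heap linearizations: 4

4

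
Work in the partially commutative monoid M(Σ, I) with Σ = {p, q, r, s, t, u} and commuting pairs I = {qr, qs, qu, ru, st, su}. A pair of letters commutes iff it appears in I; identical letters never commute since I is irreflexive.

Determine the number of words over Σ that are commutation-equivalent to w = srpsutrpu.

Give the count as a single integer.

3

piece 0:s — minimal
piece 1:r rests on {0:s}
piece 2:p rests on {1:r}
piece 3:s rests on {2:p}
piece 4:u rests on {2:p}
piece 5:t rests on {4:u}
piece 6:r rests on {3:s, 5:t}
piece 7:p rests on {6:r}
piece 8:u rests on {7:p}
minimal pieces: {0:s}
ways to finish when only these pieces remain (= sum over removing one remaining piece with nothing left below it):
  1 left: {8}→1
  2 left: {7,8}→1
  3 left: {6,7,8}→1
  4 left: {3,6,7,8}→1  {5,6,7,8}→1
  5 left: {3,5,6,7,8}→2  {4,5,6,7,8}→1
  6 left: {3,4,5,6,7,8}→3
  7 left: {2,3,4,5,6,7,8}→3
  placing 0:s first → 3 extensions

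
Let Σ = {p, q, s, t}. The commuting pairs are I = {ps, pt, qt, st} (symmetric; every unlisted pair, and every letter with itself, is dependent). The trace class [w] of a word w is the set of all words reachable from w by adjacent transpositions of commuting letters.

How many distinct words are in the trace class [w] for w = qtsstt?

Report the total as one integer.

20

piece 0:q — minimal
piece 1:t — minimal
piece 2:s rests on {0:q}
piece 3:s rests on {2:s}
piece 4:t rests on {1:t}
piece 5:t rests on {4:t}
minimal pieces: {0:q, 1:t}
ways to finish when only these pieces remain (= sum over removing one remaining piece with nothing left below it):
  1 left: {3}→1  {5}→1
  2 left: {2,3}→1  {3,5}→2  {4,5}→1
  3 left: {0,2,3}→1  {1,4,5}→1  {2,3,5}→3  {3,4,5}→3
  4 left: {0,2,3,5}→4  {1,3,4,5}→4  {2,3,4,5}→6
  placing 0:q first → 10 extensions
  placing 1:t first → 10 extensions
total linear extensions = 20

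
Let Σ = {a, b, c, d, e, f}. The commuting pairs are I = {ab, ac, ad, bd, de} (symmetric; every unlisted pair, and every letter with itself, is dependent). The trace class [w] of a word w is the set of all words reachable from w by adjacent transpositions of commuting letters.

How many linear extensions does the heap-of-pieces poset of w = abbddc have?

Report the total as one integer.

36

0(a) covers ∅
1(b) covers ∅
2(b) covers 1:b
3(d) covers ∅
4(d) covers 3:d
5(c) covers 2:b, 4:d
floor of heap: 0:a, 1:b, 3:d
completions by unplaced set U, small U first (add the entries for U minus each lowest piece of U):
  |U|=1: {0}:1  {5}:1
  |U|=2: {0,5}:2  {2,5}:1  {4,5}:1
  |U|=3: {0,2,5}:3  {0,4,5}:3  {1,2,5}:1  {2,4,5}:2  {3,4,5}:1
  |U|=4: {0,1,2,5}:4  {0,2,4,5}:8  {0,3,4,5}:4  {1,2,4,5}:3  {2,3,4,5}:3
  start at 0(a): 6
  start at 1(b): 15
  start at 3(d): 15
sum over floor = 36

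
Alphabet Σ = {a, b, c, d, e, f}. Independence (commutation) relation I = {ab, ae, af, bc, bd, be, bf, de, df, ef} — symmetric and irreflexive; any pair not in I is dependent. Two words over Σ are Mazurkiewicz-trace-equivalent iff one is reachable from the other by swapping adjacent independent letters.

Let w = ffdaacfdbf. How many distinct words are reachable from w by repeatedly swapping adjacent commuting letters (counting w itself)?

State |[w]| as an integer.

drop 0:f onto floor
drop 1:f onto {0:f}
drop 2:d onto floor
drop 3:a onto {2:d}
drop 4:a onto {3:a}
drop 5:c onto {1:f, 4:a}
drop 6:f onto {5:c}
drop 7:d onto {5:c}
drop 8:b onto floor
drop 9:f onto {6:f}
ground layer = {0:f, 2:d, 8:b}
drop-orders for the pieces not yet dropped (sum over which currently-grounded one goes next):
  1 to go: {7} 1  {8} 1  {9} 1
  2 to go: {6,9} 1  {7,8} 2  {7,9} 2  {8,9} 2
  3 to go: {6,7,9} 3  {6,8,9} 3  {7,8,9} 6
  4 to go: {5,6,7,9} 3  {6,7,8,9} 12
  5 to go: {1,5,6,7,9} 3  {4,5,6,7,9} 3  {5,6,7,8,9} 15
  6 to go: {0,1,5,6,7,9} 3  {1,4,5,6,7,9} 6  {1,5,6,7,8,9} 18  {3,4,5,6,7,9} 3  {4,5,6,7,8,9} 18
  7 to go: {0,1,4,5,6,7,9} 9  {0,1,5,6,7,8,9} 21  {1,3,4,5,6,7,9} 9  {1,4,5,6,7,8,9} 42  {2,3,4,5,6,7,9} 3  {3,4,5,6,7,8,9} 21
  8 to go: {0,1,3,4,5,6,7,9} 18  {0,1,4,5,6,7,8,9} 72  {1,2,3,4,5,6,7,9} 12  {1,3,4,5,6,7,8,9} 72  {2,3,4,5,6,7,8,9} 24
  if 0:f drops first: 108 orders
  if 2:d drops first: 162 orders
  if 8:b drops first: 30 orders
heap linearizations: 300

300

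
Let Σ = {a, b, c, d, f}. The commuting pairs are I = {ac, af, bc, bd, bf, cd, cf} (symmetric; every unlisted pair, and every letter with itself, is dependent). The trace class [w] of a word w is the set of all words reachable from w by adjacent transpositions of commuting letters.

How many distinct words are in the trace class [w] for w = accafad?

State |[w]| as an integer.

drop 0:a onto floor
drop 1:c onto floor
drop 2:c onto {1:c}
drop 3:a onto {0:a}
drop 4:f onto floor
drop 5:a onto {3:a}
drop 6:d onto {4:f, 5:a}
ground layer = {0:a, 1:c, 4:f}
drop-orders for the pieces not yet dropped (sum over which currently-grounded one goes next):
  1 to go: {2} 1  {6} 1
  2 to go: {1,2} 1  {2,6} 2  {4,6} 1  {5,6} 1
  3 to go: {1,2,6} 3  {2,4,6} 3  {2,5,6} 3  {3,5,6} 1  {4,5,6} 2
  4 to go: {0,3,5,6} 1  {1,2,4,6} 6  {1,2,5,6} 6  {2,3,5,6} 4  {2,4,5,6} 8  {3,4,5,6} 3
  5 to go: {0,2,3,5,6} 5  {0,3,4,5,6} 4  {1,2,3,5,6} 10  {1,2,4,5,6} 20  {2,3,4,5,6} 15
  if 0:a drops first: 45 orders
  if 1:c drops first: 24 orders
  if 4:f drops first: 15 orders
heap linearizations: 84

84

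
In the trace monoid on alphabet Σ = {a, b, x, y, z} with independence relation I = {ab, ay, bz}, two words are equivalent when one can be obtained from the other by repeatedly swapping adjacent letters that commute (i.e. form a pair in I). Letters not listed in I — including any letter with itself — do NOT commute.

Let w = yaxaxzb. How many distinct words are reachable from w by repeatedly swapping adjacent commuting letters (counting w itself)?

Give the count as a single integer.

piece 0:y — minimal
piece 1:a — minimal
piece 2:x rests on {0:y, 1:a}
piece 3:a rests on {2:x}
piece 4:x rests on {3:a}
piece 5:z rests on {4:x}
piece 6:b rests on {4:x}
minimal pieces: {0:y, 1:a}
ways to finish when only these pieces remain (= sum over removing one remaining piece with nothing left below it):
  1 left: {5}→1  {6}→1
  2 left: {5,6}→2
  3 left: {4,5,6}→2
  4 left: {3,4,5,6}→2
  5 left: {2,3,4,5,6}→2
  placing 0:y first → 2 extensions
  placing 1:a first → 2 extensions
total linear extensions = 4

4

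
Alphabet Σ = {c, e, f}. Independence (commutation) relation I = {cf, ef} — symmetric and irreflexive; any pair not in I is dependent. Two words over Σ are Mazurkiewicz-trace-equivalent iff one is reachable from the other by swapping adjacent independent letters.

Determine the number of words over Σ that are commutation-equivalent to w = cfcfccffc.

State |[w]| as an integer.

drop 0:c onto floor
drop 1:f onto floor
drop 2:c onto {0:c}
drop 3:f onto {1:f}
drop 4:c onto {2:c}
drop 5:c onto {4:c}
drop 6:f onto {3:f}
drop 7:f onto {6:f}
drop 8:c onto {5:c}
ground layer = {0:c, 1:f}
drop-orders for the pieces not yet dropped (sum over which currently-grounded one goes next):
  1 to go: {7} 1  {8} 1
  2 to go: {5,8} 1  {6,7} 1  {7,8} 2
  3 to go: {3,6,7} 1  {4,5,8} 1  {5,7,8} 3  {6,7,8} 3
  4 to go: {1,3,6,7} 1  {2,4,5,8} 1  {3,6,7,8} 4  {4,5,7,8} 4  {5,6,7,8} 6
  5 to go: {0,2,4,5,8} 1  {1,3,6,7,8} 5  {2,4,5,7,8} 5  {3,5,6,7,8} 10  {4,5,6,7,8} 10
  6 to go: {0,2,4,5,7,8} 6  {1,3,5,6,7,8} 15  {2,4,5,6,7,8} 15  {3,4,5,6,7,8} 20
  7 to go: {0,2,4,5,6,7,8} 21  {1,3,4,5,6,7,8} 35  {2,3,4,5,6,7,8} 35
  if 0:c drops first: 70 orders
  if 1:f drops first: 56 orders
heap linearizations: 126

126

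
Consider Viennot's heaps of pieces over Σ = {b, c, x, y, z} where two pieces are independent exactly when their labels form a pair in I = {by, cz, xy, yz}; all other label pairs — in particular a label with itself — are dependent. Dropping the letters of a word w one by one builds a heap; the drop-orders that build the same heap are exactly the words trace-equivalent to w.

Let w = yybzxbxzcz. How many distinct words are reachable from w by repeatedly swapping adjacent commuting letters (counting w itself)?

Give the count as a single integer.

85

drop 0:y onto floor
drop 1:y onto {0:y}
drop 2:b onto floor
drop 3:z onto {2:b}
drop 4:x onto {3:z}
drop 5:b onto {4:x}
drop 6:x onto {5:b}
drop 7:z onto {6:x}
drop 8:c onto {1:y, 6:x}
drop 9:z onto {7:z}
ground layer = {0:y, 2:b}
drop-orders for the pieces not yet dropped (sum over which currently-grounded one goes next):
  1 to go: {8} 1  {9} 1
  2 to go: {1,8} 1  {7,9} 1  {8,9} 2
  3 to go: {0,1,8} 1  {1,8,9} 3  {7,8,9} 3
  4 to go: {0,1,8,9} 4  {1,7,8,9} 6  {6,7,8,9} 3
  5 to go: {0,1,7,8,9} 10  {1,6,7,8,9} 9  {5,6,7,8,9} 3
  6 to go: {0,1,6,7,8,9} 19  {1,5,6,7,8,9} 12  {4,5,6,7,8,9} 3
  7 to go: {0,1,5,6,7,8,9} 31  {1,4,5,6,7,8,9} 15  {3,4,5,6,7,8,9} 3
  8 to go: {0,1,4,5,6,7,8,9} 46  {1,3,4,5,6,7,8,9} 18  {2,3,4,5,6,7,8,9} 3
  if 0:y drops first: 21 orders
  if 2:b drops first: 64 orders
heap linearizations: 85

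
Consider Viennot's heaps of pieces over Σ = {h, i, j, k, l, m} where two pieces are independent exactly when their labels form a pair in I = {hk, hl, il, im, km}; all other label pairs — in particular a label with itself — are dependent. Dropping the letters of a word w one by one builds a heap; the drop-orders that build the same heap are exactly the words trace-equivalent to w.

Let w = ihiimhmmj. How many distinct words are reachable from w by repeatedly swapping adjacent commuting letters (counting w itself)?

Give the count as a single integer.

piece 0:i — minimal
piece 1:h rests on {0:i}
piece 2:i rests on {1:h}
piece 3:i rests on {2:i}
piece 4:m rests on {1:h}
piece 5:h rests on {3:i, 4:m}
piece 6:m rests on {5:h}
piece 7:m rests on {6:m}
piece 8:j rests on {7:m}
minimal pieces: {0:i}
ways to finish when only these pieces remain (= sum over removing one remaining piece with nothing left below it):
  1 left: {8}→1
  2 left: {7,8}→1
  3 left: {6,7,8}→1
  4 left: {5,6,7,8}→1
  5 left: {3,5,6,7,8}→1  {4,5,6,7,8}→1
  6 left: {2,3,5,6,7,8}→1  {3,4,5,6,7,8}→2
  7 left: {2,3,4,5,6,7,8}→3
  placing 0:i first → 3 extensions

3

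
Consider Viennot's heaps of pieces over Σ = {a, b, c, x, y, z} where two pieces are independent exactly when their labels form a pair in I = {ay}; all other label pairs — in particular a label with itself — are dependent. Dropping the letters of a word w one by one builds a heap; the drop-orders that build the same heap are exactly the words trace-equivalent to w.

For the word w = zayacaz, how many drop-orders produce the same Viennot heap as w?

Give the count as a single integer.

3

#0=z has no predecessor
#1=a depends on [0:z]
#2=y depends on [0:z]
#3=a depends on [1:a]
#4=c depends on [2:y, 3:a]
#5=a depends on [4:c]
#6=z depends on [5:a]
sources: [0:z]
N(rest) = Σ N(rest − s) over sources s of rest; N(one piece) = 1:
  size 1 → [6]=1
  size 2 → [5,6]=1
  size 3 → [4,5,6]=1
  size 4 → [2,4,5,6]=1  [3,4,5,6]=1
  size 5 → [1,3,4,5,6]=1  [2,3,4,5,6]=2
  first=0(z) contributes 3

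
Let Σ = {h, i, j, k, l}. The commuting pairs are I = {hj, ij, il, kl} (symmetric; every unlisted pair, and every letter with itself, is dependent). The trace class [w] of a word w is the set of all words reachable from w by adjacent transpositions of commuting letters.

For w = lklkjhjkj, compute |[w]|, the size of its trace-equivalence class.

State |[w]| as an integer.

18

#0=l has no predecessor
#1=k has no predecessor
#2=l depends on [0:l]
#3=k depends on [1:k]
#4=j depends on [2:l, 3:k]
#5=h depends on [2:l, 3:k]
#6=j depends on [4:j]
#7=k depends on [5:h, 6:j]
#8=j depends on [7:k]
sources: [0:l, 1:k]
N(rest) = Σ N(rest − s) over sources s of rest; N(one piece) = 1:
  size 1 → [8]=1
  size 2 → [7,8]=1
  size 3 → [5,7,8]=1  [6,7,8]=1
  size 4 → [4,6,7,8]=1  [5,6,7,8]=2
  size 5 → [4,5,6,7,8]=3
  size 6 → [2,4,5,6,7,8]=3  [3,4,5,6,7,8]=3
  size 7 → [0,2,4,5,6,7,8]=3  [1,3,4,5,6,7,8]=3  [2,3,4,5,6,7,8]=6
  first=0(l) contributes 9
  first=1(k) contributes 9
|[w]| = 18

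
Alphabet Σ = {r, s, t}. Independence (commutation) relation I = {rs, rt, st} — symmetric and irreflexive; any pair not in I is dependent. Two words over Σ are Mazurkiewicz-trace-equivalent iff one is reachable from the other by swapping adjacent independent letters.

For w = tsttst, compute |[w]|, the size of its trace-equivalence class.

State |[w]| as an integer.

15

0(t) covers ∅
1(s) covers ∅
2(t) covers 0:t
3(t) covers 2:t
4(s) covers 1:s
5(t) covers 3:t
floor of heap: 0:t, 1:s
completions by unplaced set U, small U first (add the entries for U minus each lowest piece of U):
  |U|=1: {4}:1  {5}:1
  |U|=2: {1,4}:1  {3,5}:1  {4,5}:2
  |U|=3: {1,4,5}:3  {2,3,5}:1  {3,4,5}:3
  |U|=4: {0,2,3,5}:1  {1,3,4,5}:6  {2,3,4,5}:4
  start at 0(t): 10
  start at 1(s): 5
sum over floor = 15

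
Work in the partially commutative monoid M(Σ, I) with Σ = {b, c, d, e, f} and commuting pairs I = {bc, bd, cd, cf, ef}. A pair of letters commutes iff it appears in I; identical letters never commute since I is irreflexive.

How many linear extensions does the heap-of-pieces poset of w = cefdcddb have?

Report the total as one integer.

drop 0:c onto floor
drop 1:e onto {0:c}
drop 2:f onto floor
drop 3:d onto {1:e, 2:f}
drop 4:c onto {1:e}
drop 5:d onto {3:d}
drop 6:d onto {5:d}
drop 7:b onto {1:e, 2:f}
ground layer = {0:c, 2:f}
drop-orders for the pieces not yet dropped (sum over which currently-grounded one goes next):
  1 to go: {4} 1  {6} 1  {7} 1
  2 to go: {4,6} 2  {4,7} 2  {5,6} 1  {6,7} 2
  3 to go: {3,5,6} 1  {4,5,6} 3  {4,6,7} 6  {5,6,7} 3
  4 to go: {3,4,5,6} 4  {3,5,6,7} 4  {4,5,6,7} 12
  5 to go: {2,3,5,6,7} 4  {3,4,5,6,7} 20
  6 to go: {1,3,4,5,6,7} 20  {2,3,4,5,6,7} 24
  if 0:c drops first: 44 orders
  if 2:f drops first: 20 orders
heap linearizations: 64

64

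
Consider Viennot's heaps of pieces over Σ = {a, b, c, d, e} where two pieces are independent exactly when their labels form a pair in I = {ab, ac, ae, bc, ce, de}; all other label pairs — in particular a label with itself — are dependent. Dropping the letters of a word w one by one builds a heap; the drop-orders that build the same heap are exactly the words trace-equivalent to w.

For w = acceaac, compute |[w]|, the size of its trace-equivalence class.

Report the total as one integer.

140

drop 0:a onto floor
drop 1:c onto floor
drop 2:c onto {1:c}
drop 3:e onto floor
drop 4:a onto {0:a}
drop 5:a onto {4:a}
drop 6:c onto {2:c}
ground layer = {0:a, 1:c, 3:e}
drop-orders for the pieces not yet dropped (sum over which currently-grounded one goes next):
  1 to go: {3} 1  {5} 1  {6} 1
  2 to go: {2,6} 1  {3,5} 2  {3,6} 2  {4,5} 1  {5,6} 2
  3 to go: {0,4,5} 1  {1,2,6} 1  {2,3,6} 3  {2,5,6} 3  {3,4,5} 3  {3,5,6} 6  {4,5,6} 3
  4 to go: {0,3,4,5} 4  {0,4,5,6} 4  {1,2,3,6} 4  {1,2,5,6} 4  {2,3,5,6} 12  {2,4,5,6} 6  {3,4,5,6} 12
  5 to go: {0,2,4,5,6} 10  {0,3,4,5,6} 20  {1,2,3,5,6} 20  {1,2,4,5,6} 10  {2,3,4,5,6} 30
  if 0:a drops first: 60 orders
  if 1:c drops first: 60 orders
  if 3:e drops first: 20 orders
heap linearizations: 140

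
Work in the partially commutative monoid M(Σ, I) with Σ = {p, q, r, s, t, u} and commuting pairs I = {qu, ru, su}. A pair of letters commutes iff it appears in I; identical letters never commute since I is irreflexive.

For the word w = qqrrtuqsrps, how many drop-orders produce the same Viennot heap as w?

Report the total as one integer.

0(q) covers ∅
1(q) covers 0:q
2(r) covers 1:q
3(r) covers 2:r
4(t) covers 3:r
5(u) covers 4:t
6(q) covers 4:t
7(s) covers 6:q
8(r) covers 7:s
9(p) covers 5:u, 8:r
10(s) covers 9:p
floor of heap: 0:q
completions by unplaced set U, small U first (add the entries for U minus each lowest piece of U):
  |U|=1: {10}:1
  |U|=2: {9,10}:1
  |U|=3: {5,9,10}:1  {8,9,10}:1
  |U|=4: {5,8,9,10}:2  {7,8,9,10}:1
  |U|=5: {5,7,8,9,10}:3  {6,7,8,9,10}:1
  |U|=6: {5,6,7,8,9,10}:4
  |U|=7: {4,5,6,7,8,9,10}:4
  |U|=8: {3,4,5,6,7,8,9,10}:4
  |U|=9: {2,3,4,5,6,7,8,9,10}:4
  start at 0(q): 4

4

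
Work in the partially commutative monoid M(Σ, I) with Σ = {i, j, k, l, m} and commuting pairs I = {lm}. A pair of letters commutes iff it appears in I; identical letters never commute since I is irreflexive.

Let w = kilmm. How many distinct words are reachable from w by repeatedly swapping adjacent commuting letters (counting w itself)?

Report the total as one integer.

3

drop 0:k onto floor
drop 1:i onto {0:k}
drop 2:l onto {1:i}
drop 3:m onto {1:i}
drop 4:m onto {3:m}
ground layer = {0:k}
drop-orders for the pieces not yet dropped (sum over which currently-grounded one goes next):
  1 to go: {2} 1  {4} 1
  2 to go: {2,4} 2  {3,4} 1
  3 to go: {2,3,4} 3
  if 0:k drops first: 3 orders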